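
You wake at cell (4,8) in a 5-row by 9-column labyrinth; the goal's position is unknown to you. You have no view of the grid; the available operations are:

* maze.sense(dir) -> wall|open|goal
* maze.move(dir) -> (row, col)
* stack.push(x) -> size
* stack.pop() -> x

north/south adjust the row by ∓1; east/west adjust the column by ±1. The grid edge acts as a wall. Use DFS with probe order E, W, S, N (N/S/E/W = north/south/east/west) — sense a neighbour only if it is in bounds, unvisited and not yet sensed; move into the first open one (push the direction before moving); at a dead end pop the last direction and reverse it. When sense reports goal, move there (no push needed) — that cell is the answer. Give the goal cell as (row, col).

CALL maze.sense[dir→west]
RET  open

CALL stack.push[x→west]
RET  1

CALL maze.move[dir→west]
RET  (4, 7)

CALL maze.sense[dir→west]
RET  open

CALL stack.push[x→west]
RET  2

CALL maze.move[dir→west]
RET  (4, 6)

CALL maze.sense[dir→west]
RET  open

CALL stack.push[x→west]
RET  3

CALL maze.move[dir→west]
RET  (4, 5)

CALL maze.sense[dir→west]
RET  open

CALL stack.push[x→west]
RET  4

CALL maze.move[dir→west]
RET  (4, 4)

CALL maze.sense[dir→west]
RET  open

CALL stack.push[x→west]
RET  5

CALL maze.move[dir→west]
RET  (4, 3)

CALL maze.sense[dir→west]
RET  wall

CALL maze.sense[dir→north]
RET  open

CALL stack.push[x→north]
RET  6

CALL maze.move[dir→north]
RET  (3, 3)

CALL maze.sense[dir→east]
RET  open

CALL stack.push[x→east]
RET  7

CALL maze.move[dir→east]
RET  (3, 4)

CALL maze.sense[dir→east]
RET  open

CALL stack.push[x→east]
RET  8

CALL maze.move[dir→east]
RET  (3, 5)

CALL maze.sense[dir→east]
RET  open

CALL stack.push[x→east]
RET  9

CALL maze.move[dir→east]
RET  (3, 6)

CALL maze.sense[dir→east]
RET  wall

CALL maze.sense[dir→north]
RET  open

CALL stack.push[x→north]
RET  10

CALL maze.move[dir→north]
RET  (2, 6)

CALL maze.sense[dir→east]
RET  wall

CALL maze.sense[dir→west]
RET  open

CALL stack.push[x→west]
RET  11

CALL maze.move[dir→west]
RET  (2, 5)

CALL maze.sense[dir→west]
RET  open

CALL stack.push[x→west]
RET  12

CALL maze.move[dir→west]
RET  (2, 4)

CALL maze.sense[dir→west]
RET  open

CALL stack.push[x→west]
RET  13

CALL maze.move[dir→west]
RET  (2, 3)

CALL maze.sense[dir→west]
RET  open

CALL stack.push[x→west]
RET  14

CALL maze.move[dir→west]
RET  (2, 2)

CALL maze.sense[dir→west]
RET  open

CALL stack.push[x→west]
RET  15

CALL maze.move[dir→west]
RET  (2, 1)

CALL maze.sense[dir→west]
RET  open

CALL stack.push[x→west]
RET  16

CALL maze.move[dir→west]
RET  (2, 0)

CALL maze.sense[dir→south]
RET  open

CALL stack.push[x→south]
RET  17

CALL maze.move[dir→south]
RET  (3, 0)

CALL maze.sense[dir→east]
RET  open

CALL stack.push[x→east]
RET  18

CALL maze.move[dir→east]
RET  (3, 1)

CALL maze.sense[dir→east]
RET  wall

CALL maze.sense[dir→south]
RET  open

CALL stack.push[x→south]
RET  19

CALL maze.move[dir→south]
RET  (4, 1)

CALL maze.sense[dir→west]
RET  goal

CALL maze.move[dir→west]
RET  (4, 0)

Answer: (4, 0)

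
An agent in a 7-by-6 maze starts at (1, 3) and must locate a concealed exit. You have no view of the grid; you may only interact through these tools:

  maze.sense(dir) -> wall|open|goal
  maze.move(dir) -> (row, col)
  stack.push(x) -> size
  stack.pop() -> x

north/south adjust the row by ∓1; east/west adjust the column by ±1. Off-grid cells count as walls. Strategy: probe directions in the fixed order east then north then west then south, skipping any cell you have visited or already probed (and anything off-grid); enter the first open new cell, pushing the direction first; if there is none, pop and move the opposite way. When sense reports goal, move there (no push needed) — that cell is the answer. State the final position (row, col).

# 1. maze.sense(dir=east) == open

# 2. stack.push(x=east) == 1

# 3. maze.move(dir=east) == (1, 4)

# 4. maze.sense(dir=east) == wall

# 5. maze.sense(dir=north) == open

# 6. stack.push(x=north) == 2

# 7. maze.move(dir=north) == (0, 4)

# 8. maze.sense(dir=east) == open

# 9. stack.push(x=east) == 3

# 10. maze.move(dir=east) == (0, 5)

# 11. stack.pop() == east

# 12. maze.move(dir=west) == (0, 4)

# 13. maze.sense(dir=west) == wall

# 14. stack.pop() == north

# 15. maze.move(dir=south) == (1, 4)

# 16. maze.sense(dir=south) == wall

# 17. stack.pop() == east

# 18. maze.move(dir=west) == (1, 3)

# 19. maze.sense(dir=west) == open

# 20. stack.push(x=west) == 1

# 21. maze.move(dir=west) == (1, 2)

# 22. maze.sense(dir=north) == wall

# 23. maze.sense(dir=west) == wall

# 24. maze.sense(dir=south) == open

# 25. stack.push(x=south) == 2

# 26. maze.move(dir=south) == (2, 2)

# 27. maze.sense(dir=east) == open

# 28. stack.push(x=east) == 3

# 29. maze.move(dir=east) == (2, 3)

# 30. maze.sense(dir=south) == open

# 31. stack.push(x=south) == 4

# 32. maze.move(dir=south) == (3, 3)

# 33. maze.sense(dir=east) == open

# 34. stack.push(x=east) == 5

# 35. maze.move(dir=east) == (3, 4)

# 36. maze.sense(dir=east) == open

# 37. stack.push(x=east) == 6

# 38. maze.move(dir=east) == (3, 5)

# 39. maze.sense(dir=north) == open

# 40. stack.push(x=north) == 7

# 41. maze.move(dir=north) == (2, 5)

# 42. stack.pop() == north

# 43. maze.move(dir=south) == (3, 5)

# 44. maze.sense(dir=south) == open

# 45. stack.push(x=south) == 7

# 46. maze.move(dir=south) == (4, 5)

# 47. maze.sense(dir=west) == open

# 48. stack.push(x=west) == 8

# 49. maze.move(dir=west) == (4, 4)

# 50. maze.sense(dir=west) == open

# 51. stack.push(x=west) == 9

# 52. maze.move(dir=west) == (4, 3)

# 53. maze.sense(dir=west) == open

# 54. stack.push(x=west) == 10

# 55. maze.move(dir=west) == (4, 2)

# 56. maze.sense(dir=north) == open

# 57. stack.push(x=north) == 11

# 58. maze.move(dir=north) == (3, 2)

# 59. maze.sense(dir=west) == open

# 60. stack.push(x=west) == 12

# 61. maze.move(dir=west) == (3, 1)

# 62. maze.sense(dir=north) == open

# 63. stack.push(x=north) == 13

# 64. maze.move(dir=north) == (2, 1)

# 65. maze.sense(dir=west) == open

# 66. stack.push(x=west) == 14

# 67. maze.move(dir=west) == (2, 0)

# 68. maze.sense(dir=north) == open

# 69. stack.push(x=north) == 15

# 70. maze.move(dir=north) == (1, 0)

# 71. maze.sense(dir=north) == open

# 72. stack.push(x=north) == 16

# 73. maze.move(dir=north) == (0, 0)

# 74. maze.sense(dir=east) == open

# 75. stack.push(x=east) == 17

# 76. maze.move(dir=east) == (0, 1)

# 77. stack.pop() == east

# 78. maze.move(dir=west) == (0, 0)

# 79. stack.pop() == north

# 80. maze.move(dir=south) == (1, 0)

# 81. stack.pop() == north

# 82. maze.move(dir=south) == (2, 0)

# 83. maze.sense(dir=south) == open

# 84. stack.push(x=south) == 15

# 85. maze.move(dir=south) == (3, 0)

# 86. maze.sense(dir=south) == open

# 87. stack.push(x=south) == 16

# 88. maze.move(dir=south) == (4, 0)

# 89. maze.sense(dir=east) == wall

# 90. maze.sense(dir=south) == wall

# 91. stack.pop() == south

# 92. maze.move(dir=north) == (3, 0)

# 93. stack.pop() == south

# 94. maze.move(dir=north) == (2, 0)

# 95. stack.pop() == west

# 96. maze.move(dir=east) == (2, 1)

# 97. stack.pop() == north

# 98. maze.move(dir=south) == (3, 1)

# 99. stack.pop() == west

# 100. maze.move(dir=east) == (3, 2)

# 101. stack.pop() == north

# 102. maze.move(dir=south) == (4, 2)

# 103. maze.sense(dir=south) == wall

# 104. stack.pop() == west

# 105. maze.move(dir=east) == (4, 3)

# 106. maze.sense(dir=south) == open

# 107. stack.push(x=south) == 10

# 108. maze.move(dir=south) == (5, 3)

# 109. maze.sense(dir=east) == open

# 110. stack.push(x=east) == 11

# 111. maze.move(dir=east) == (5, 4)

# 112. maze.sense(dir=east) == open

# 113. stack.push(x=east) == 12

# 114. maze.move(dir=east) == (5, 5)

# 115. maze.sense(dir=south) == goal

# 116. maze.move(dir=south) == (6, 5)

Answer: (6, 5)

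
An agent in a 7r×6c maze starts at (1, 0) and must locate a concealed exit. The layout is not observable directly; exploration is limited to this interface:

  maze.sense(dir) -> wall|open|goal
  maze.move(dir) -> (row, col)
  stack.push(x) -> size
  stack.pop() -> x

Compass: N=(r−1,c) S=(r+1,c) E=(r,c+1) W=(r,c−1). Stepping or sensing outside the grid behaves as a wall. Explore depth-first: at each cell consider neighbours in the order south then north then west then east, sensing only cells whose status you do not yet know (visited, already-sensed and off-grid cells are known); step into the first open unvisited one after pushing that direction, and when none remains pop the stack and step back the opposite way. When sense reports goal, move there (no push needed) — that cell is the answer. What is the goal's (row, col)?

>> sense(dir→south)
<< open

>> push(x→south)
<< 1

>> move(dir→south)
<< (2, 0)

>> sense(dir→south)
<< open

>> push(x→south)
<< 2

>> move(dir→south)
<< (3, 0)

>> sense(dir→south)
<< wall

>> sense(dir→east)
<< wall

>> pop()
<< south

>> move(dir→north)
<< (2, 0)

>> sense(dir→east)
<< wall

>> pop()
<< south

>> move(dir→north)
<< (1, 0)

>> sense(dir→north)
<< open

>> push(x→north)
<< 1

>> move(dir→north)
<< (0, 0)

>> sense(dir→east)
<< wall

>> pop()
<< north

>> move(dir→south)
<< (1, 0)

>> sense(dir→east)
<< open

>> push(x→east)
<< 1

>> move(dir→east)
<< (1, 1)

>> sense(dir→east)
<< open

>> push(x→east)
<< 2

>> move(dir→east)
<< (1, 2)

>> sense(dir→south)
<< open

>> push(x→south)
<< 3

>> move(dir→south)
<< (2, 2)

>> sense(dir→south)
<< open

>> push(x→south)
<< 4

>> move(dir→south)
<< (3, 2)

>> sense(dir→south)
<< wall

>> sense(dir→east)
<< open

>> push(x→east)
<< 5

>> move(dir→east)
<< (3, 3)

>> sense(dir→south)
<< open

>> push(x→south)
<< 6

>> move(dir→south)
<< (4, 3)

>> sense(dir→south)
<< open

>> push(x→south)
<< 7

>> move(dir→south)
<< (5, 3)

>> sense(dir→south)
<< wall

>> sense(dir→west)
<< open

>> push(x→west)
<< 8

>> move(dir→west)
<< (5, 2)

>> sense(dir→south)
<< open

>> push(x→south)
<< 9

>> move(dir→south)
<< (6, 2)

>> sense(dir→west)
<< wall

>> pop()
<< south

>> move(dir→north)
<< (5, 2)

>> sense(dir→west)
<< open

>> push(x→west)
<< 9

>> move(dir→west)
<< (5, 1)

>> sense(dir→north)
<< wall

>> sense(dir→west)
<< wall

>> pop()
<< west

>> move(dir→east)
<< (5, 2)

>> pop()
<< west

>> move(dir→east)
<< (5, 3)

>> sense(dir→east)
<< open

>> push(x→east)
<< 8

>> move(dir→east)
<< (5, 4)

>> sense(dir→south)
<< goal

>> move(dir→south)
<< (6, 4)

Answer: (6, 4)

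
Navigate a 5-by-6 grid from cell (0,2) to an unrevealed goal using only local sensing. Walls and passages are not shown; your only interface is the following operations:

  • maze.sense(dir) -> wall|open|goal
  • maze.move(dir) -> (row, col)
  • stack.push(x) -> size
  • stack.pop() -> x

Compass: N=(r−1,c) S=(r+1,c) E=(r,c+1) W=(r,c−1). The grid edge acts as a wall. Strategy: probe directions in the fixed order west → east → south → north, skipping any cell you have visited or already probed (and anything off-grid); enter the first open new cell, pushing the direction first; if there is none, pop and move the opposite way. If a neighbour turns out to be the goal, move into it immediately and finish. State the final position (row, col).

> sense dir='west'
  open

> push x='west'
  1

> move dir='west'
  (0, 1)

> sense dir='west'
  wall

> sense dir='south'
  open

> push x='south'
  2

> move dir='south'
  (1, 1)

> sense dir='west'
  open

> push x='west'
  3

> move dir='west'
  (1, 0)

> sense dir='south'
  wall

> pop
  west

> move dir='east'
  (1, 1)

> sense dir='east'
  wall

> sense dir='south'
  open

> push x='south'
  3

> move dir='south'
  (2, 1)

> sense dir='east'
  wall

> sense dir='south'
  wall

> pop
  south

> move dir='north'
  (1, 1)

> pop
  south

> move dir='north'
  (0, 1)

> pop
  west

> move dir='east'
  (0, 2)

> sense dir='east'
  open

> push x='east'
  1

> move dir='east'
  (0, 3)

> sense dir='east'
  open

> push x='east'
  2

> move dir='east'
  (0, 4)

> sense dir='east'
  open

> push x='east'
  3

> move dir='east'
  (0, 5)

> sense dir='south'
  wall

> pop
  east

> move dir='west'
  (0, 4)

> sense dir='south'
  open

> push x='south'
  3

> move dir='south'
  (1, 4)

> sense dir='west'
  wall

> sense dir='south'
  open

> push x='south'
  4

> move dir='south'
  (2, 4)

> sense dir='west'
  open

> push x='west'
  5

> move dir='west'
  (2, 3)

> sense dir='south'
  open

> push x='south'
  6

> move dir='south'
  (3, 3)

> sense dir='west'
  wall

> sense dir='east'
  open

> push x='east'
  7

> move dir='east'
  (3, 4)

> sense dir='east'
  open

> push x='east'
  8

> move dir='east'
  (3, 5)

> sense dir='south'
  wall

> sense dir='north'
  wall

> pop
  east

> move dir='west'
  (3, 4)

> sense dir='south'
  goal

> move dir='south'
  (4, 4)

Answer: (4, 4)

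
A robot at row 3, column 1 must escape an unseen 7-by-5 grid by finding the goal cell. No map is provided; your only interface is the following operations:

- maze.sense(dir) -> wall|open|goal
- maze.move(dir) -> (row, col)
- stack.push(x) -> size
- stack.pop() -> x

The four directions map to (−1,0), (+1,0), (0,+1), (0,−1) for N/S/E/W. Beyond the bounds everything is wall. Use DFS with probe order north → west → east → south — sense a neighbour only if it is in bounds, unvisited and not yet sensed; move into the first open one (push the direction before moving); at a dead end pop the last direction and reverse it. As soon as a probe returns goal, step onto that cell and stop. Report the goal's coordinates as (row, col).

>> sense(dir=north)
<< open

>> push(x=north)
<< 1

>> move(dir=north)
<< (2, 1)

>> sense(dir=north)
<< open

>> push(x=north)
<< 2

>> move(dir=north)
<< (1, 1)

>> sense(dir=north)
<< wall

>> sense(dir=west)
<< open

>> push(x=west)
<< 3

>> move(dir=west)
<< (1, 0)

>> sense(dir=north)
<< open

>> push(x=north)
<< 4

>> move(dir=north)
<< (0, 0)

>> pop()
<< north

>> move(dir=south)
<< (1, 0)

>> sense(dir=south)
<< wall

>> pop()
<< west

>> move(dir=east)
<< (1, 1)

>> sense(dir=east)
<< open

>> push(x=east)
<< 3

>> move(dir=east)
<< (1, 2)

>> sense(dir=north)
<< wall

>> sense(dir=east)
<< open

>> push(x=east)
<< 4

>> move(dir=east)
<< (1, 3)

>> sense(dir=north)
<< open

>> push(x=north)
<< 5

>> move(dir=north)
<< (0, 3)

>> sense(dir=east)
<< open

>> push(x=east)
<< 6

>> move(dir=east)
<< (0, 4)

>> sense(dir=south)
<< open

>> push(x=south)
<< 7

>> move(dir=south)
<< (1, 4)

>> sense(dir=south)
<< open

>> push(x=south)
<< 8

>> move(dir=south)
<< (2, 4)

>> sense(dir=west)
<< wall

>> sense(dir=south)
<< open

>> push(x=south)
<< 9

>> move(dir=south)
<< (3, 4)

>> sense(dir=west)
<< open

>> push(x=west)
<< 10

>> move(dir=west)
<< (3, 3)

>> sense(dir=west)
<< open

>> push(x=west)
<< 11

>> move(dir=west)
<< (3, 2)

>> sense(dir=north)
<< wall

>> sense(dir=south)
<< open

>> push(x=south)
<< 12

>> move(dir=south)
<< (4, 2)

>> sense(dir=west)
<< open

>> push(x=west)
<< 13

>> move(dir=west)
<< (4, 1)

>> sense(dir=west)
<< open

>> push(x=west)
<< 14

>> move(dir=west)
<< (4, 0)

>> sense(dir=north)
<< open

>> push(x=north)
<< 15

>> move(dir=north)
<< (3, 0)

>> pop()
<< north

>> move(dir=south)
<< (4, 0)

>> sense(dir=south)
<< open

>> push(x=south)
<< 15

>> move(dir=south)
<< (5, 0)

>> sense(dir=east)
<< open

>> push(x=east)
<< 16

>> move(dir=east)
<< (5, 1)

>> sense(dir=east)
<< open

>> push(x=east)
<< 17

>> move(dir=east)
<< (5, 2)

>> sense(dir=east)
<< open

>> push(x=east)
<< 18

>> move(dir=east)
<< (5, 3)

>> sense(dir=north)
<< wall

>> sense(dir=east)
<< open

>> push(x=east)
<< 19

>> move(dir=east)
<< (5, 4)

>> sense(dir=north)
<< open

>> push(x=north)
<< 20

>> move(dir=north)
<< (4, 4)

>> pop()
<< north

>> move(dir=south)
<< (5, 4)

>> sense(dir=south)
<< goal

>> move(dir=south)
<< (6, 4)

Answer: (6, 4)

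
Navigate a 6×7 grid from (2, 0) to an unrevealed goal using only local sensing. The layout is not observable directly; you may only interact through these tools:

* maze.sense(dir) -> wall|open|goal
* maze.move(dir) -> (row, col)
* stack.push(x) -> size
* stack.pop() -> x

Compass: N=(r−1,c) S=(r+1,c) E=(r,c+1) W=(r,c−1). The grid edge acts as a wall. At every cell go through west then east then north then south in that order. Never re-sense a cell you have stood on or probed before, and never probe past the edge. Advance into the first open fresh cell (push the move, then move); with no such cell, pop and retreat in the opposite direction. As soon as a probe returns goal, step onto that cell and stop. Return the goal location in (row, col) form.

// 1. sense(east) == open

// 2. push(east) == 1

// 3. move(east) == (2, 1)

// 4. sense(east) == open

// 5. push(east) == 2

// 6. move(east) == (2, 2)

// 7. sense(east) == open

// 8. push(east) == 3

// 9. move(east) == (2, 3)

// 10. sense(east) == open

// 11. push(east) == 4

// 12. move(east) == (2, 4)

// 13. sense(east) == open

// 14. push(east) == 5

// 15. move(east) == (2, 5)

// 16. sense(east) == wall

// 17. sense(north) == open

// 18. push(north) == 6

// 19. move(north) == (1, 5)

// 20. sense(west) == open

// 21. push(west) == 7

// 22. move(west) == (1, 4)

// 23. sense(west) == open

// 24. push(west) == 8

// 25. move(west) == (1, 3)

// 26. sense(west) == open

// 27. push(west) == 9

// 28. move(west) == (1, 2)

// 29. sense(west) == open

// 30. push(west) == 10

// 31. move(west) == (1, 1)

// 32. sense(west) == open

// 33. push(west) == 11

// 34. move(west) == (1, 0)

// 35. sense(north) == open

// 36. push(north) == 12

// 37. move(north) == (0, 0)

// 38. sense(east) == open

// 39. push(east) == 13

// 40. move(east) == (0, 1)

// 41. sense(east) == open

// 42. push(east) == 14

// 43. move(east) == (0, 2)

// 44. sense(east) == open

// 45. push(east) == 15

// 46. move(east) == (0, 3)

// 47. sense(east) == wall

// 48. pop() == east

// 49. move(west) == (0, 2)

// 50. pop() == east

// 51. move(west) == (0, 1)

// 52. pop() == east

// 53. move(west) == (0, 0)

// 54. pop() == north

// 55. move(south) == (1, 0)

// 56. pop() == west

// 57. move(east) == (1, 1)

// 58. pop() == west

// 59. move(east) == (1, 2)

// 60. pop() == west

// 61. move(east) == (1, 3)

// 62. pop() == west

// 63. move(east) == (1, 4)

// 64. pop() == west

// 65. move(east) == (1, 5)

// 66. sense(east) == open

// 67. push(east) == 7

// 68. move(east) == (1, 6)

// 69. sense(north) == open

// 70. push(north) == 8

// 71. move(north) == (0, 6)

// 72. sense(west) == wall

// 73. pop() == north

// 74. move(south) == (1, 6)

// 75. pop() == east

// 76. move(west) == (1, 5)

// 77. pop() == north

// 78. move(south) == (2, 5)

// 79. sense(south) == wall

// 80. pop() == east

// 81. move(west) == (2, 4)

// 82. sense(south) == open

// 83. push(south) == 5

// 84. move(south) == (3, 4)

// 85. sense(west) == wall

// 86. sense(south) == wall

// 87. pop() == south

// 88. move(north) == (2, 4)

// 89. pop() == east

// 90. move(west) == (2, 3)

// 91. pop() == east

// 92. move(west) == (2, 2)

// 93. sense(south) == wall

// 94. pop() == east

// 95. move(west) == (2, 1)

// 96. sense(south) == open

// 97. push(south) == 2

// 98. move(south) == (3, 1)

// 99. sense(west) == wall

// 100. sense(south) == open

// 101. push(south) == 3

// 102. move(south) == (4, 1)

// 103. sense(west) == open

// 104. push(west) == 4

// 105. move(west) == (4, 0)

// 106. sense(south) == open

// 107. push(south) == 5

// 108. move(south) == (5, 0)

// 109. sense(east) == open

// 110. push(east) == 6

// 111. move(east) == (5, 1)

// 112. sense(east) == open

// 113. push(east) == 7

// 114. move(east) == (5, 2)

// 115. sense(east) == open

// 116. push(east) == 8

// 117. move(east) == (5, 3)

// 118. sense(east) == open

// 119. push(east) == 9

// 120. move(east) == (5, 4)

// 121. sense(east) == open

// 122. push(east) == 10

// 123. move(east) == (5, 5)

// 124. sense(east) == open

// 125. push(east) == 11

// 126. move(east) == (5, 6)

// 127. sense(north) == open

// 128. push(north) == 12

// 129. move(north) == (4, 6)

// 130. sense(west) == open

// 131. push(west) == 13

// 132. move(west) == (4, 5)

// 133. pop() == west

// 134. move(east) == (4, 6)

// 135. sense(north) == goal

// 136. move(north) == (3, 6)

Answer: (3, 6)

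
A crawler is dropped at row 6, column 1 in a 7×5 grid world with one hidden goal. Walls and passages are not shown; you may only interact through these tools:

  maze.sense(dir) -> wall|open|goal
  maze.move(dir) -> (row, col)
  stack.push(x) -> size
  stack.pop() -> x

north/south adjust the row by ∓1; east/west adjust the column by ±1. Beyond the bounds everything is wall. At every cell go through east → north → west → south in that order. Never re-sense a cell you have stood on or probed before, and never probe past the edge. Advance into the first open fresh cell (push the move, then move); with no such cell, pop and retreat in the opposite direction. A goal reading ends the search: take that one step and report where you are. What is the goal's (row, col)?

Step: maze.sense[dir→east]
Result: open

Step: stack.push[x→east]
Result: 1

Step: maze.move[dir→east]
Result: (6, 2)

Step: maze.sense[dir→east]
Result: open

Step: stack.push[x→east]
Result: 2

Step: maze.move[dir→east]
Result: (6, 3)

Step: maze.sense[dir→east]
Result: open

Step: stack.push[x→east]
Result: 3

Step: maze.move[dir→east]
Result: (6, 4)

Step: maze.sense[dir→north]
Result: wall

Step: stack.pop[]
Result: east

Step: maze.move[dir→west]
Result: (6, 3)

Step: maze.sense[dir→north]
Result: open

Step: stack.push[x→north]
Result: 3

Step: maze.move[dir→north]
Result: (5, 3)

Step: maze.sense[dir→north]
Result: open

Step: stack.push[x→north]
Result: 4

Step: maze.move[dir→north]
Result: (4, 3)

Step: maze.sense[dir→east]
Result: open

Step: stack.push[x→east]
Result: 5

Step: maze.move[dir→east]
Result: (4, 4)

Step: maze.sense[dir→north]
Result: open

Step: stack.push[x→north]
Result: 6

Step: maze.move[dir→north]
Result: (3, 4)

Step: maze.sense[dir→north]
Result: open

Step: stack.push[x→north]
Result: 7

Step: maze.move[dir→north]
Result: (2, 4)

Step: maze.sense[dir→north]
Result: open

Step: stack.push[x→north]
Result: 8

Step: maze.move[dir→north]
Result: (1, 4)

Step: maze.sense[dir→north]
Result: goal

Step: maze.move[dir→north]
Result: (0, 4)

Answer: (0, 4)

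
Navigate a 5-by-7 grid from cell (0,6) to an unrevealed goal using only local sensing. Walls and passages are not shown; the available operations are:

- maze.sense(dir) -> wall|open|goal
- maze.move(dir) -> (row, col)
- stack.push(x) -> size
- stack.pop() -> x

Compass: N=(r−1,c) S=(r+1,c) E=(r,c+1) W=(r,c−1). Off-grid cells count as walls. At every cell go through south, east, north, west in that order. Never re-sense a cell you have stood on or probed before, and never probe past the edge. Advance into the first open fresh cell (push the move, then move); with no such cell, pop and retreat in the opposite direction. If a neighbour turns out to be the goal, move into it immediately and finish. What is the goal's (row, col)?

-- 1. maze.sense(south) => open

-- 2. stack.push(south) => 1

-- 3. maze.move(south) => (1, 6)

-- 4. maze.sense(south) => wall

-- 5. maze.sense(west) => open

-- 6. stack.push(west) => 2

-- 7. maze.move(west) => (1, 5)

-- 8. maze.sense(south) => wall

-- 9. maze.sense(north) => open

-- 10. stack.push(north) => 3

-- 11. maze.move(north) => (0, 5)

-- 12. maze.sense(west) => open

-- 13. stack.push(west) => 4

-- 14. maze.move(west) => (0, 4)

-- 15. maze.sense(south) => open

-- 16. stack.push(south) => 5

-- 17. maze.move(south) => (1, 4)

-- 18. maze.sense(south) => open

-- 19. stack.push(south) => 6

-- 20. maze.move(south) => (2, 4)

-- 21. maze.sense(south) => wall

-- 22. maze.sense(west) => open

-- 23. stack.push(west) => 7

-- 24. maze.move(west) => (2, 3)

-- 25. maze.sense(south) => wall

-- 26. maze.sense(north) => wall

-- 27. maze.sense(west) => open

-- 28. stack.push(west) => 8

-- 29. maze.move(west) => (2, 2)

-- 30. maze.sense(south) => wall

-- 31. maze.sense(north) => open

-- 32. stack.push(north) => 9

-- 33. maze.move(north) => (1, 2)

-- 34. maze.sense(north) => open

-- 35. stack.push(north) => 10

-- 36. maze.move(north) => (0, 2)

-- 37. maze.sense(east) => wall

-- 38. maze.sense(west) => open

-- 39. stack.push(west) => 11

-- 40. maze.move(west) => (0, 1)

-- 41. maze.sense(south) => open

-- 42. stack.push(south) => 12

-- 43. maze.move(south) => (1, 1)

-- 44. maze.sense(south) => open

-- 45. stack.push(south) => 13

-- 46. maze.move(south) => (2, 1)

-- 47. maze.sense(south) => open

-- 48. stack.push(south) => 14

-- 49. maze.move(south) => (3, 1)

-- 50. maze.sense(south) => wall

-- 51. maze.sense(west) => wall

-- 52. stack.pop() => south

-- 53. maze.move(north) => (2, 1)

-- 54. maze.sense(west) => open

-- 55. stack.push(west) => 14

-- 56. maze.move(west) => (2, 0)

-- 57. maze.sense(north) => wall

-- 58. stack.pop() => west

-- 59. maze.move(east) => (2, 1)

-- 60. stack.pop() => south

-- 61. maze.move(north) => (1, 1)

-- 62. stack.pop() => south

-- 63. maze.move(north) => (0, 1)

-- 64. maze.sense(west) => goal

-- 65. maze.move(west) => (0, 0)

Answer: (0, 0)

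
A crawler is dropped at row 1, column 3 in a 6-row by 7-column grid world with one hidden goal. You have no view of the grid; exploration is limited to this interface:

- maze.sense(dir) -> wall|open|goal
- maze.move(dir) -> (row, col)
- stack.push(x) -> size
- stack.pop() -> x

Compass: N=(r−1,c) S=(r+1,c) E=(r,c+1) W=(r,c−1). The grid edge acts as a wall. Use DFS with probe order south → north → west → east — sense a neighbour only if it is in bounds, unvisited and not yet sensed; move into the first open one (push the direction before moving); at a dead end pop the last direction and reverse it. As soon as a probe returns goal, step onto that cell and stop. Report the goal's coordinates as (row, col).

> maze.sense dir→south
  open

> stack.push x→south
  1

> maze.move dir→south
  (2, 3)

> maze.sense dir→south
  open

> stack.push x→south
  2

> maze.move dir→south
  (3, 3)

> maze.sense dir→south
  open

> stack.push x→south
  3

> maze.move dir→south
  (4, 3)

> maze.sense dir→south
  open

> stack.push x→south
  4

> maze.move dir→south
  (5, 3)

> maze.sense dir→west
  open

> stack.push x→west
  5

> maze.move dir→west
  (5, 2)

> maze.sense dir→north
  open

> stack.push x→north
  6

> maze.move dir→north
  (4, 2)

> maze.sense dir→north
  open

> stack.push x→north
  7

> maze.move dir→north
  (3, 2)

> maze.sense dir→north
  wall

> maze.sense dir→west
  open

> stack.push x→west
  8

> maze.move dir→west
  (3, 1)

> maze.sense dir→south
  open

> stack.push x→south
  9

> maze.move dir→south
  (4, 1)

> maze.sense dir→south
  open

> stack.push x→south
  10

> maze.move dir→south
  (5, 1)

> maze.sense dir→west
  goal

> maze.move dir→west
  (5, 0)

Answer: (5, 0)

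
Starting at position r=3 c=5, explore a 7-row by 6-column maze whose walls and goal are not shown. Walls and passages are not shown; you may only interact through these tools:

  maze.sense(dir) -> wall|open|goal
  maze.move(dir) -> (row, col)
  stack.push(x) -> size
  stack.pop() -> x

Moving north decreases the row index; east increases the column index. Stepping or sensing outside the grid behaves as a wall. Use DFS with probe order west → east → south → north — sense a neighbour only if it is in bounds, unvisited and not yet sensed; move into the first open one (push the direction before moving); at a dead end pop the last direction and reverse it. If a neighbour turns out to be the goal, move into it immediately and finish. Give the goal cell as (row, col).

[in] sense dir='west'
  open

[in] push x='west'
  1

[in] move dir='west'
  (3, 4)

[in] sense dir='west'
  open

[in] push x='west'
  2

[in] move dir='west'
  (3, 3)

[in] sense dir='west'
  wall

[in] sense dir='south'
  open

[in] push x='south'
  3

[in] move dir='south'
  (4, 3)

[in] sense dir='west'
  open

[in] push x='west'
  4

[in] move dir='west'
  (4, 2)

[in] sense dir='west'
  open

[in] push x='west'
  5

[in] move dir='west'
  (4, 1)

[in] sense dir='west'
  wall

[in] sense dir='south'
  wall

[in] sense dir='north'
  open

[in] push x='north'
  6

[in] move dir='north'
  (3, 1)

[in] sense dir='west'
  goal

[in] move dir='west'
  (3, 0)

Answer: (3, 0)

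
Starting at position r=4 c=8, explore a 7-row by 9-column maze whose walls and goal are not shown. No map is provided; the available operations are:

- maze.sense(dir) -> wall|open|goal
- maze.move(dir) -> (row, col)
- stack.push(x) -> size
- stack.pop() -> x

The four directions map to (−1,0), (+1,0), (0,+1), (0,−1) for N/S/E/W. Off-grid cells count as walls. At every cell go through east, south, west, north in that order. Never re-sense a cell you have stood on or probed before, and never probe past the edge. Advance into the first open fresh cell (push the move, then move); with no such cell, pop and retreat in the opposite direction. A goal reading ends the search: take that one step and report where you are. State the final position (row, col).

I invoke maze.sense with dir→south, — result: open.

Now I run stack.push with x→south, which returns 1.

I use maze.move with dir→south, yielding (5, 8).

I run maze.sense with dir→south, and observe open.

I use stack.push with x→south, and observe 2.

I use maze.move with dir→south, and see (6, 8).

I invoke maze.sense with dir→west, and observe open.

I invoke stack.push with x→west, — result: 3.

Using maze.move with dir→west, — result: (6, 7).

I invoke maze.sense with dir→west, — result: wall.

I try maze.sense with dir→north, giving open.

I try stack.push with x→north, — result: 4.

I run maze.move with dir→north, giving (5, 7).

Now I run maze.sense with dir→west, → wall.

Next I call maze.sense with dir→north, yielding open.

Calling stack.push with x→north, and see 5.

Invoking maze.move with dir→north, — result: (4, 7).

I call maze.sense with dir→west, yielding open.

Next I call stack.push with x→west, and observe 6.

Now I run maze.move with dir→west, which returns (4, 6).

Next I call maze.sense with dir→west, and see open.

I run stack.push with x→west, and observe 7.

I try maze.move with dir→west, : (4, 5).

Then maze.sense with dir→south, and get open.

Calling stack.push with x→south, : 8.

Invoking maze.move with dir→south, yielding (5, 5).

I call maze.sense with dir→south, and observe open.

Invoking stack.push with x→south, → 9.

I use maze.move with dir→south, → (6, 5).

Then maze.sense with dir→west, giving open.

I use stack.push with x→west, → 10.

I call maze.move with dir→west, : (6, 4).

I call maze.sense with dir→west, — result: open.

I call stack.push with x→west, → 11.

I use maze.move with dir→west, : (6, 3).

I invoke maze.sense with dir→west, and see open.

Using stack.push with x→west, — result: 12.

Then maze.move with dir→west, — result: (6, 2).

Now I run maze.sense with dir→west, — result: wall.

I use maze.sense with dir→north, giving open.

Next I call stack.push with x→north, and see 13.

Next I call maze.move with dir→north, and see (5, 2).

Calling maze.sense with dir→east, and observe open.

Next I call stack.push with x→east, which returns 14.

Invoking maze.move with dir→east, which returns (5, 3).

Using maze.sense with dir→east, giving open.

Calling stack.push with x→east, and get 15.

Now I run maze.move with dir→east, : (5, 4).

Now I run maze.sense with dir→north, which returns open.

Invoking stack.push with x→north, which returns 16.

I try maze.move with dir→north, and see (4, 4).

Calling maze.sense with dir→west, → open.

I invoke stack.push with x→west, and observe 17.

I invoke maze.move with dir→west, — result: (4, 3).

Invoking maze.sense with dir→west, and observe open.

I try stack.push with x→west, — result: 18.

I use maze.move with dir→west, → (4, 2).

Using maze.sense with dir→west, — result: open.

I invoke stack.push with x→west, — result: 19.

Using maze.move with dir→west, yielding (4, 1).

I run maze.sense with dir→south, and observe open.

Now I run stack.push with x→south, and observe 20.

I run maze.move with dir→south, and see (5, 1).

I use maze.sense with dir→west, and get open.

Calling stack.push with x→west, → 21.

Calling maze.move with dir→west, and observe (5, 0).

I call maze.sense with dir→south, which returns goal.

I run maze.move with dir→south, which returns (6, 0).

Answer: (6, 0)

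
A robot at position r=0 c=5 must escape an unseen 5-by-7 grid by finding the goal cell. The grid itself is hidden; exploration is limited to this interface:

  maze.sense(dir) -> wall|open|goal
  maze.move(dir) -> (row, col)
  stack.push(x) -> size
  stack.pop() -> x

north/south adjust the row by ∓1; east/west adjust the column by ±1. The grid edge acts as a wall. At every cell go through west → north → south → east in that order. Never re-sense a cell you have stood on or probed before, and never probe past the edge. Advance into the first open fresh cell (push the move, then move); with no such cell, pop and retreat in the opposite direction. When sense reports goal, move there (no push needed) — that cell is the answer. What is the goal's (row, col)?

==> maze.sense(dir→west)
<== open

==> stack.push(x→west)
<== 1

==> maze.move(dir→west)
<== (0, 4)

==> maze.sense(dir→west)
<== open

==> stack.push(x→west)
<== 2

==> maze.move(dir→west)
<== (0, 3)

==> maze.sense(dir→west)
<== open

==> stack.push(x→west)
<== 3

==> maze.move(dir→west)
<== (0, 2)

==> maze.sense(dir→west)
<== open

==> stack.push(x→west)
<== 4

==> maze.move(dir→west)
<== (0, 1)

==> maze.sense(dir→west)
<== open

==> stack.push(x→west)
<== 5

==> maze.move(dir→west)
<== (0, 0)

==> maze.sense(dir→south)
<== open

==> stack.push(x→south)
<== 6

==> maze.move(dir→south)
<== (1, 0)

==> maze.sense(dir→south)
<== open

==> stack.push(x→south)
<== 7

==> maze.move(dir→south)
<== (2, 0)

==> maze.sense(dir→south)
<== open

==> stack.push(x→south)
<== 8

==> maze.move(dir→south)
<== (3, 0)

==> maze.sense(dir→south)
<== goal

==> maze.move(dir→south)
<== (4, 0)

Answer: (4, 0)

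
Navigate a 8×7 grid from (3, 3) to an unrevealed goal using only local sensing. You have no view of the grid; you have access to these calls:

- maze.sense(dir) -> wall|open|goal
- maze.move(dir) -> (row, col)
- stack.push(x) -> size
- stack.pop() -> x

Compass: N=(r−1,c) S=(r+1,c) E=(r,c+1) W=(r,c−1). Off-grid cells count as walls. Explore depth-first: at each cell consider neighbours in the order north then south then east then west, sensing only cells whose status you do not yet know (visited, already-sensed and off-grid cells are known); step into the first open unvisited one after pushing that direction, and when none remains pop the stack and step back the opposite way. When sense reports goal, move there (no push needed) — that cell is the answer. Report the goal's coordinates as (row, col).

Now I run sense on north, → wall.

Then sense on south, and get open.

I invoke push on south, and see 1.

Then move on south, yielding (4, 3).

I run sense on south, — result: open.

Invoking push on south, → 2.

Invoking move on south, → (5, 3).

I run sense on south, → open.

Using push on south, → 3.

Invoking move on south, — result: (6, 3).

I try sense on south, yielding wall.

Invoking sense on east, which returns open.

Invoking push on east, which returns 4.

Calling move on east, — result: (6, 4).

Invoking sense on north, and observe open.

Now I run push on north, → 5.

Calling move on north, and get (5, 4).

Using sense on north, which returns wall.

I try sense on east, giving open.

I call push on east, yielding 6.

Calling move on east, — result: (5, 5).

Using sense on north, which returns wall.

I try sense on south, yielding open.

Next I call push on south, → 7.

I invoke move on south, — result: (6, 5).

I run sense on south, → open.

Next I call push on south, : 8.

Invoking move on south, : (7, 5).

I call sense on east, and observe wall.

I run sense on west, → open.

Then push on west, : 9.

Using move on west, : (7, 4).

I invoke pop(), yielding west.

Using move on east, — result: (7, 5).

Now I run pop(), — result: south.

Calling move on north, — result: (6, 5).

I use sense on east, which returns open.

I call push on east, — result: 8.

I use move on east, which returns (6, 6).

Next I call sense on north, : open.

Using push on north, giving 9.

I use move on north, and observe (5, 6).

Now I run sense on north, — result: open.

Invoking push on north, which returns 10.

I run move on north, : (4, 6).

I run sense on north, : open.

Now I run push on north, which returns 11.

I use move on north, giving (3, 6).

I run sense on north, and get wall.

I call sense on west, which returns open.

Calling push on west, giving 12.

Now I run move on west, and get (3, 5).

I run sense on north, and observe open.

I use push on north, → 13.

I invoke move on north, and see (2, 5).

Next I call sense on north, and observe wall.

I invoke sense on west, giving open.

I try push on west, which returns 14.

Calling move on west, — result: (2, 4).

I call sense on north, → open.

Invoking push on north, — result: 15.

Next I call move on north, — result: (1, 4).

I invoke sense on north, and get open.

Then push on north, which returns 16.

Using move on north, — result: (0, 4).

I call sense on east, which returns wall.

Then sense on west, and observe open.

Then push on west, : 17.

I run move on west, and get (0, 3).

Next I call sense on south, and see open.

I run push on south, and get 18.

I invoke move on south, yielding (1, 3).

Now I run sense on west, and see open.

I call push on west, giving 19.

I use move on west, : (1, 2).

I try sense on north, giving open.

Now I run push on north, which returns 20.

Invoking move on north, giving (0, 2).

I try sense on west, and see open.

I run push on west, and observe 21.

Now I run move on west, → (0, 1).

I call sense on south, yielding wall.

I use sense on west, and get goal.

I run move on west, and observe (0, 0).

Answer: (0, 0)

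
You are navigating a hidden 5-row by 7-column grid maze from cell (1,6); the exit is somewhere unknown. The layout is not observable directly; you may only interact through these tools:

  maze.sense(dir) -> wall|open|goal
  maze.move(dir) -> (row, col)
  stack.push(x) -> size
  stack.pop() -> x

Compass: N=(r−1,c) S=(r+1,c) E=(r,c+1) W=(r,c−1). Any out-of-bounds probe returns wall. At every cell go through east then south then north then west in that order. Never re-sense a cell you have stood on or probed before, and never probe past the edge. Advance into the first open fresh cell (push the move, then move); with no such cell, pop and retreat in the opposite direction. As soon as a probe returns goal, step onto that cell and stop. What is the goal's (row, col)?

CALL maze.sense[dir='south']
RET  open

CALL stack.push[x='south']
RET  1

CALL maze.move[dir='south']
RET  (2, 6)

CALL maze.sense[dir='south']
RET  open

CALL stack.push[x='south']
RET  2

CALL maze.move[dir='south']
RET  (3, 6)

CALL maze.sense[dir='south']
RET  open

CALL stack.push[x='south']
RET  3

CALL maze.move[dir='south']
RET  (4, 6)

CALL maze.sense[dir='west']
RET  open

CALL stack.push[x='west']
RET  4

CALL maze.move[dir='west']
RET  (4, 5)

CALL maze.sense[dir='north']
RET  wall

CALL maze.sense[dir='west']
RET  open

CALL stack.push[x='west']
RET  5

CALL maze.move[dir='west']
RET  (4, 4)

CALL maze.sense[dir='north']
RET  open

CALL stack.push[x='north']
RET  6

CALL maze.move[dir='north']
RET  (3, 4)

CALL maze.sense[dir='north']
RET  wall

CALL maze.sense[dir='west']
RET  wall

CALL stack.pop[]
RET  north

CALL maze.move[dir='south']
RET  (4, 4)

CALL maze.sense[dir='west']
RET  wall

CALL stack.pop[]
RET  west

CALL maze.move[dir='east']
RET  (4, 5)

CALL stack.pop[]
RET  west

CALL maze.move[dir='east']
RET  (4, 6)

CALL stack.pop[]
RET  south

CALL maze.move[dir='north']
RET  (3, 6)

CALL stack.pop[]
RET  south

CALL maze.move[dir='north']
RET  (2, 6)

CALL maze.sense[dir='west']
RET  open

CALL stack.push[x='west']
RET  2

CALL maze.move[dir='west']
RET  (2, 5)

CALL maze.sense[dir='north']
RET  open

CALL stack.push[x='north']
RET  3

CALL maze.move[dir='north']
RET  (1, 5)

CALL maze.sense[dir='north']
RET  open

CALL stack.push[x='north']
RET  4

CALL maze.move[dir='north']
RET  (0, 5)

CALL maze.sense[dir='east']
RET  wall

CALL maze.sense[dir='west']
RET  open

CALL stack.push[x='west']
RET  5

CALL maze.move[dir='west']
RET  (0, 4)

CALL maze.sense[dir='south']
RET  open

CALL stack.push[x='south']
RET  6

CALL maze.move[dir='south']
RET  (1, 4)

CALL maze.sense[dir='west']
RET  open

CALL stack.push[x='west']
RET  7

CALL maze.move[dir='west']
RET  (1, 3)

CALL maze.sense[dir='south']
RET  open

CALL stack.push[x='south']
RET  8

CALL maze.move[dir='south']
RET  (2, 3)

CALL maze.sense[dir='west']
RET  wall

CALL stack.pop[]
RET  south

CALL maze.move[dir='north']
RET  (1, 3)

CALL maze.sense[dir='north']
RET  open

CALL stack.push[x='north']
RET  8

CALL maze.move[dir='north']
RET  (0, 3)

CALL maze.sense[dir='west']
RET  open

CALL stack.push[x='west']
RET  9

CALL maze.move[dir='west']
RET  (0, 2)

CALL maze.sense[dir='south']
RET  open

CALL stack.push[x='south']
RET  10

CALL maze.move[dir='south']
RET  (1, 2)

CALL maze.sense[dir='west']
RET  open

CALL stack.push[x='west']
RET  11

CALL maze.move[dir='west']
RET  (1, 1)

CALL maze.sense[dir='south']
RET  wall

CALL maze.sense[dir='north']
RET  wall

CALL maze.sense[dir='west']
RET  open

CALL stack.push[x='west']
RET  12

CALL maze.move[dir='west']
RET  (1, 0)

CALL maze.sense[dir='south']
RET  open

CALL stack.push[x='south']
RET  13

CALL maze.move[dir='south']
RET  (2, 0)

CALL maze.sense[dir='south']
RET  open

CALL stack.push[x='south']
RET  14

CALL maze.move[dir='south']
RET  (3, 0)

CALL maze.sense[dir='east']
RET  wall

CALL maze.sense[dir='south']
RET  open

CALL stack.push[x='south']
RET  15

CALL maze.move[dir='south']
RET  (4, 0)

CALL maze.sense[dir='east']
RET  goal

CALL maze.move[dir='east']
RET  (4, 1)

Answer: (4, 1)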